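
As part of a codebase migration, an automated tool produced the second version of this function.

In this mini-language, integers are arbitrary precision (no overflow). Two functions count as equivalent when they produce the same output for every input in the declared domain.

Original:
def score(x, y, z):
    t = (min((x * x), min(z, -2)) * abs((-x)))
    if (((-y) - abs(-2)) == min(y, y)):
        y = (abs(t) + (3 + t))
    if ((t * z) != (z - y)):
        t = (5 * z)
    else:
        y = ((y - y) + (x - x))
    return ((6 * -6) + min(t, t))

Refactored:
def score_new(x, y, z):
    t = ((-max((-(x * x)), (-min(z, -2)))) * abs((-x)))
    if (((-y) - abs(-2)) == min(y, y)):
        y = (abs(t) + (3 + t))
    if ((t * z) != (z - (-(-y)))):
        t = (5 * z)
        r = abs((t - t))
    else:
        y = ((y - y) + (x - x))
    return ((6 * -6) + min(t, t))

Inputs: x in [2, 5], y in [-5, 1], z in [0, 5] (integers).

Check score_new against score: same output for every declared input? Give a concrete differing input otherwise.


Changes here: arithmetic usage differs; and min/max/abs usage differs; and local variable names differ; and statement counts differ; the full 168-point sweep finds no disagreement.
verdict: equivalent


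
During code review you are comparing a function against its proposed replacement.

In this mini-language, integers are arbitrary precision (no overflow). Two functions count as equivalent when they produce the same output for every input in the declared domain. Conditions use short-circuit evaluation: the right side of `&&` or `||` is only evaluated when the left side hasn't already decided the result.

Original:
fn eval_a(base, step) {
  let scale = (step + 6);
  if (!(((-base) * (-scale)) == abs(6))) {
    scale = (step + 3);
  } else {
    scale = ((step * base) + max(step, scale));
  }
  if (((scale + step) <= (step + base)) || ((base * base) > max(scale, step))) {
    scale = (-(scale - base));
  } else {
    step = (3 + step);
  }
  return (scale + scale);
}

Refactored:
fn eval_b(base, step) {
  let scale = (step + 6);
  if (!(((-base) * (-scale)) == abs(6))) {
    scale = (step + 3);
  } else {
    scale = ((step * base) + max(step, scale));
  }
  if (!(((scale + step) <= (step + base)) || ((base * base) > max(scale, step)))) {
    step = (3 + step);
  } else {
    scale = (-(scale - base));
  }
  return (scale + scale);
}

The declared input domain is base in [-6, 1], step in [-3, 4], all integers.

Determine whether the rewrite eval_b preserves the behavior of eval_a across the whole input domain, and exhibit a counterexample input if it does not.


Behavior is preserved: although boolean connective usage differs, the outputs never diverge.
Tracing base=-6, step=1: eval_a: scale := 7 | (!(((-base) * (-scale)) == abs(6))): true | scale := 4 | (((scale + step) <= (step + base)) || ((base * base) > max(scale, step))): true | scale := -10 | result -20 | eval_b: scale := 7 | (!(((-base) * (-scale)) == abs(6))): true | scale := 4 | (!(((scale + step) <= (step + base)) || ((base * base) > max(scale, step)))): false | scale := -10 | result -20 — matching result -20.
Across all 64 domain points the two functions coincide.
verdict: equivalent


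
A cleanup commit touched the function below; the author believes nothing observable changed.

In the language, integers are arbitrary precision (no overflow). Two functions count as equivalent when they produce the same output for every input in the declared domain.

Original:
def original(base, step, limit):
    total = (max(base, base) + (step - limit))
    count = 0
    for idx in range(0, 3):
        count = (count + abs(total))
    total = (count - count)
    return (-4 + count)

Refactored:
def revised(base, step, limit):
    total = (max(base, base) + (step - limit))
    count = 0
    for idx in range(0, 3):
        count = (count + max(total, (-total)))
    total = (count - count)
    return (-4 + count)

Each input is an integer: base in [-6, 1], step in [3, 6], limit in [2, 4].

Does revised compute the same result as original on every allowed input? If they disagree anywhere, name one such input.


The two versions differ — the changes include min/max/abs usage differs.
One worked example (base=-3, step=4, limit=3) — original: total=-2, then count=0, then (idx=0), then count=2, then (idx=1), then count=4, then (idx=2), then count=6, then total=0, then returns 2; revised: total=-2, then count=0, then (idx=0), then count=2, then (idx=1), then count=4, then (idx=2), then count=6, then total=0, then returns 2; agreement on 2.
Checked all 96 inputs in the declared domain: the outputs agree on every one.
verdict: equivalent


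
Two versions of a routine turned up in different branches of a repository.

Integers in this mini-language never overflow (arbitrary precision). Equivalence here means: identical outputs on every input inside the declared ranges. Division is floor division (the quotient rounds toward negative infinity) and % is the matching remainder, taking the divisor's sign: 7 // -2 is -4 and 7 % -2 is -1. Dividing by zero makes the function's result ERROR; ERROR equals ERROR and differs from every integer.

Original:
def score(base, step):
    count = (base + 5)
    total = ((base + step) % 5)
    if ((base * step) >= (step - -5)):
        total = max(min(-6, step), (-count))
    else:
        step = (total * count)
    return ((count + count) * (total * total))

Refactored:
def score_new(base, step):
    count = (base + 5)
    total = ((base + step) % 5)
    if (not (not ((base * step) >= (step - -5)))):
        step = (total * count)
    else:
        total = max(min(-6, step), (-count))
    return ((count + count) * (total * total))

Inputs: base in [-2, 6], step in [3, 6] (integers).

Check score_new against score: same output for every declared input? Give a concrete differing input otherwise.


These are not equivalent — on base=-2, step=3 the outputs split (6 vs 54).
score: count becomes 3; next total becomes 1; next ((base * step) >= (step - -5)) evaluates to false; next step becomes 3; next final value 6
score_new: count becomes 3; next total becomes 1; next (not (not ((base * step) >= (step - -5)))) evaluates to false; next total becomes -3; next final value 54
verdict: not equivalent; witness: base=-2, step=3


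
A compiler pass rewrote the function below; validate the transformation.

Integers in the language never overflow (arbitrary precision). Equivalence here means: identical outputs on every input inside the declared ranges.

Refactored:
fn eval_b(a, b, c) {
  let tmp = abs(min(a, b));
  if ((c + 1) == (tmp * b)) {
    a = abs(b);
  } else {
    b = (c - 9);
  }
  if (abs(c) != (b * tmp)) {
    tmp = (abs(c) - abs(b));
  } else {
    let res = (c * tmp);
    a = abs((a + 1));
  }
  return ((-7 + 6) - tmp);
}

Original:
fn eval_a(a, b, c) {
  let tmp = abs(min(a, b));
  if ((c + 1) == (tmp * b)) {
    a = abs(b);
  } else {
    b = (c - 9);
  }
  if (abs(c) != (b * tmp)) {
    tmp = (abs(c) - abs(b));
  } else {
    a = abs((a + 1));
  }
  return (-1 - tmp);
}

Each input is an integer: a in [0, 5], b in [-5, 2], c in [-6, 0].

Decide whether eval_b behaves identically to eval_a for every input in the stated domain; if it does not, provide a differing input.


This is a faithful refactor — constant usage differs, statement counts differ, arithmetic usage differs, local variable names differ, but the computed results match everywhere.
Spot check at a=1, b=-5, c=-2 — eval_a: tmp = 5; ((c + 1) == (tmp * b)) -> false; b = -11; (abs(c) != (b * tmp)) -> true; tmp = -9; return 8. eval_b: tmp = 5; ((c + 1) == (tmp * b)) -> false; b = -11; (abs(c) != (b * tmp)) -> true; tmp = -9; return 8. Both give 8.
Checked all 336 inputs in the declared domain: the outputs agree on every one.
verdict: equivalent


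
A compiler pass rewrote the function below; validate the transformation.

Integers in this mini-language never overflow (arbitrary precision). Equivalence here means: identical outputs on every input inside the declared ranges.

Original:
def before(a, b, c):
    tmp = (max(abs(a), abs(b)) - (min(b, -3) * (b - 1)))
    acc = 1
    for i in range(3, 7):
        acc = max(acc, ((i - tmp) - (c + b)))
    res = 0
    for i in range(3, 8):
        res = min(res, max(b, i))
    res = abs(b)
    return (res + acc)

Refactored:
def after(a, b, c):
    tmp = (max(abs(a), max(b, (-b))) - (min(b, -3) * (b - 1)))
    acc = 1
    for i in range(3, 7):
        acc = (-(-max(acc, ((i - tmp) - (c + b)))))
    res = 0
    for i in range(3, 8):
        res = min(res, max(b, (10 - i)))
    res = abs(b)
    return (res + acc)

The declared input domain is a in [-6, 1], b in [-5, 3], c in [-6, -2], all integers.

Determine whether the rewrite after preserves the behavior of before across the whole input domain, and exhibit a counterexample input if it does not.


The two are interchangeable: min/max/abs usage differs; also arithmetic usage differs; also constant usage differs, and every declared input agrees.
Tracing a=-6, b=-3, c=-3: before: tmp=-6, then acc=1, then (i=3), then acc=15, then (i=4), then acc=16, then (i=5), then acc=17, then (i=6), then acc=18, then res=0, then (i=3), then res=0, then (i=4), then res=0, then (i=5), then res=0, then (i=6), then res=0, then (i=7), then res=0, then res=3, then returns 21 | after: tmp=-6, then acc=1, then (i=3), then acc=15, then (i=4), then acc=16, then (i=5), then acc=17, then (i=6), then acc=18, then res=0, then (i=3), then res=0, then (i=4), then res=0, then (i=5), then res=0, then (i=6), then res=0, then (i=7), then res=0, then res=3, then returns 21 — matching result 21.
Sweeping the whole domain (360 inputs) finds no disagreement.
verdict: equivalent


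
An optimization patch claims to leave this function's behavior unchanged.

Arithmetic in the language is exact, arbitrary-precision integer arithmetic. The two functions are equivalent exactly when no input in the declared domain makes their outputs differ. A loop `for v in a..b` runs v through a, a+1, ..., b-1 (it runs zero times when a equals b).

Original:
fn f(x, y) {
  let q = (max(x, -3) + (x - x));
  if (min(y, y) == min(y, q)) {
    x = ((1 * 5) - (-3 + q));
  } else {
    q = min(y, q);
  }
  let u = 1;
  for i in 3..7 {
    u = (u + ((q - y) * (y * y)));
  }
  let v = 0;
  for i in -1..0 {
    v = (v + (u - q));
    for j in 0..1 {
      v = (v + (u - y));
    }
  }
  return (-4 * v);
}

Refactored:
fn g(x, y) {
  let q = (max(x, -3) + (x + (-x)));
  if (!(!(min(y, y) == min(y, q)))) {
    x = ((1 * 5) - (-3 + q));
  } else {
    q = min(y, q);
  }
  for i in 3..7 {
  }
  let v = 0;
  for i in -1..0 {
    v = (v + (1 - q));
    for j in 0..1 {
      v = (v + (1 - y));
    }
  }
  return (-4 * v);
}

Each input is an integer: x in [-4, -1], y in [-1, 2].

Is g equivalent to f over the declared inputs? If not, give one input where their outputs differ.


These are not equivalent — on x=-4, y=-1 the outputs split (40 vs -24).
f: q := -3 | (min(y, y) == min(y, q)): false | q := -3 | u := 1 | iter i=3: | u := -1 | iter i=4: | u := -3 | iter i=5: | u := -5 | iter i=6: | u := -7 | v := 0 | iter i=-1: | v := -4 | iter j=0: | v := -10 | result 40
g: q := -3 | (!(!(min(y, y) == min(y, q)))): false | q := -3 | iter i=3: | iter i=4: | iter i=5: | iter i=6: | v := 0 | iter i=-1: | v := 4 | iter j=0: | v := 6 | result -24
verdict: not equivalent; witness: x=-4, y=-1


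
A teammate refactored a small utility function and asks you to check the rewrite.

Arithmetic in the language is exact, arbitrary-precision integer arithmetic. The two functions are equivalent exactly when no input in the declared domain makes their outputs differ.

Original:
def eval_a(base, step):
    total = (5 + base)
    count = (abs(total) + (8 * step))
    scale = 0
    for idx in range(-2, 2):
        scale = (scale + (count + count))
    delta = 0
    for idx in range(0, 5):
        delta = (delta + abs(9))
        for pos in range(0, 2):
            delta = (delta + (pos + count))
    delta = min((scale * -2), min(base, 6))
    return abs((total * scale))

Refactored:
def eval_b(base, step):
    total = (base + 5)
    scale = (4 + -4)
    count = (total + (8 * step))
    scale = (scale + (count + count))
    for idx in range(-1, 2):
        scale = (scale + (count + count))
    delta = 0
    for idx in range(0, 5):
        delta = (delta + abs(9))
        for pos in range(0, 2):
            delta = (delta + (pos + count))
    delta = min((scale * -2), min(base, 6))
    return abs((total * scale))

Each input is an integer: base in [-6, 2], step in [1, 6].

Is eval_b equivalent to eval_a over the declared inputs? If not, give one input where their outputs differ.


Run the pair on base=-6, step=1.
eval_a: total becomes -1; next count becomes 9; next scale becomes 0; next at idx=-2:; next scale becomes 18; next at idx=-1:; next scale becomes 36; next at idx=0:; next scale becomes 54; next at idx=1:; next scale becomes 72; next delta becomes 0; next at idx=0:; next delta becomes 9; next at pos=0:; next delta becomes 18; next at pos=1:; next delta becomes 28; next at idx=1:; next delta becomes 37; next at pos=0:; next delta becomes 46; next at pos=1:; next delta becomes 56; next at idx=2:; next delta becomes 65; next at pos=0:; next delta becomes 74; next at pos=1:; next delta becomes 84; next at idx=3:; next delta becomes 93; next at pos=0:; next delta becomes 102; next at pos=1:; next delta becomes 112; next at idx=4:; next delta becomes 121; next at pos=0:; next delta becomes 130; next at pos=1:; next delta becomes 140; next delta becomes -144; next final value 72
eval_b: total becomes -1; next scale becomes 0; next count becomes 7; next scale becomes 14; next at idx=-1:; next scale becomes 28; next at idx=0:; next scale becomes 42; next at idx=1:; next scale becomes 56; next delta becomes 0; next at idx=0:; next delta becomes 9; next at pos=0:; next delta becomes 16; next at pos=1:; next delta becomes 24; next at idx=1:; next delta becomes 33; next at pos=0:; next delta becomes 40; next at pos=1:; next delta becomes 48; next at idx=2:; next delta becomes 57; next at pos=0:; next delta becomes 64; next at pos=1:; next delta becomes 72; next at idx=3:; next delta becomes 81; next at pos=0:; next delta becomes 88; next at pos=1:; next delta becomes 96; next at idx=4:; next delta becomes 105; next at pos=0:; next delta becomes 112; next at pos=1:; next delta becomes 120; next delta becomes -112; next final value 56
72 and 56 differ, so these are not the same function on this domain.
verdict: not equivalent; witness: base=-6, step=1


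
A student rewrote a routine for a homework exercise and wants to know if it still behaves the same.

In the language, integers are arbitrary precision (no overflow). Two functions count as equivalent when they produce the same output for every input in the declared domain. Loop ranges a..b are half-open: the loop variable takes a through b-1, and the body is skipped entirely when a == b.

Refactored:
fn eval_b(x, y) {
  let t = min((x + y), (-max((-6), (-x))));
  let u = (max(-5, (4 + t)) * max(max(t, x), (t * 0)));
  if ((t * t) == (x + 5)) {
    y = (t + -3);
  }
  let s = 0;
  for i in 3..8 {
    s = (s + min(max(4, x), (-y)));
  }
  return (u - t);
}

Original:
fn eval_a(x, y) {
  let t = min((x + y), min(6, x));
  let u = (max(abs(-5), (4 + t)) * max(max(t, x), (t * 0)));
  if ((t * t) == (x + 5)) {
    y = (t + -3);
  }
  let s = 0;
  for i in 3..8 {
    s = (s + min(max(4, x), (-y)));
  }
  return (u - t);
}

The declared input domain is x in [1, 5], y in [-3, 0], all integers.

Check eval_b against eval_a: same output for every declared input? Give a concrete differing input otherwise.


The rewrite breaks on x=1, y=-3, where the results are 7 and 4.
eval_a: t := -2 | u := 5 | ((t * t) == (x + 5)): false | s := 0 | iter i=3: | s := 3 | iter i=4: | s := 6 | iter i=5: | s := 9 | iter i=6: | s := 12 | iter i=7: | s := 15 | result 7
eval_b: t := -2 | u := 2 | ((t * t) == (x + 5)): false | s := 0 | iter i=3: | s := 3 | iter i=4: | s := 6 | iter i=5: | s := 9 | iter i=6: | s := 12 | iter i=7: | s := 15 | result 4
verdict: not equivalent; witness: x=1, y=-3


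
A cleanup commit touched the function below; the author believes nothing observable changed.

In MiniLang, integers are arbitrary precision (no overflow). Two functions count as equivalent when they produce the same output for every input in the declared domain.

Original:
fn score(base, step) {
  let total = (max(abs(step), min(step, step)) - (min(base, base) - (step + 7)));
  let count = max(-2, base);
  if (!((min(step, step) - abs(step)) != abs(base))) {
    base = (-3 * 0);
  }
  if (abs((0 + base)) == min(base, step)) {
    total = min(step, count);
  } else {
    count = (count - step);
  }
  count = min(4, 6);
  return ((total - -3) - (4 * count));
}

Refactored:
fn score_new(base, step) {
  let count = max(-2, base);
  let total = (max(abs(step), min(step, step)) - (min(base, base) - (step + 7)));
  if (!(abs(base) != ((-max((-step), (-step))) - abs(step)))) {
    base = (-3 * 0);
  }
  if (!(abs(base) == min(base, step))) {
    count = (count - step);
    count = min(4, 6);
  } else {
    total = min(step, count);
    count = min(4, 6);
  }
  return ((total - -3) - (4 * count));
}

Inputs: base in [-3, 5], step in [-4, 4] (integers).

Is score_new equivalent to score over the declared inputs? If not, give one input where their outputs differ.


Behavior is preserved: although statement counts differ, and constant usage differs, and min/max/abs usage differs, and arithmetic usage differs, and boolean connective usage differs, the outputs never diverge.
Tracing base=3, step=2: score: total becomes 8; next count becomes 3; next (!((min(step, step) - abs(step)) != abs(base))) evaluates to false; next (abs((0 + base)) == min(base, step)) evaluates to false; next count becomes 1; next count becomes 4; next final value -5 | score_new: count becomes 3; next total becomes 8; next (!(abs(base) != ((-max((-step), (-step))) - abs(step)))) evaluates to false; next (!(abs(base) == min(base, step))) evaluates to true; next count becomes 1; next count becomes 4; next final value -5 — matching result -5.
Across all 81 domain points the two functions coincide.
verdict: equivalent


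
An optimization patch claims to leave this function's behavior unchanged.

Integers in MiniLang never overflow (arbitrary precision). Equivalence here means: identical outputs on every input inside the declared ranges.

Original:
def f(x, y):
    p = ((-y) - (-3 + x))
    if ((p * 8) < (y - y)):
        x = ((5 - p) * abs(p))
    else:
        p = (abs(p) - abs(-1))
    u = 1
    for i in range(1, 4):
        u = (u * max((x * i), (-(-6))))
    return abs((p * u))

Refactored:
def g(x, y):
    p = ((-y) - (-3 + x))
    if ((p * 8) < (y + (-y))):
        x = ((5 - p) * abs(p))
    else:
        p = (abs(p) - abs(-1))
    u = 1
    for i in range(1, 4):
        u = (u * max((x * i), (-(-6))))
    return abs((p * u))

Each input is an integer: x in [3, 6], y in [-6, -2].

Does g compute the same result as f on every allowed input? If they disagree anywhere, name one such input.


Comparing the listings, the differences include: arithmetic usage differs.
Spot check at x=6, y=-5 — f: p=2, then ((p * 8) < (y - y)) is false, then p=1, then u=1, then (i=1), then u=6, then (i=2), then u=72, then (i=3), then u=1296, then returns 1296. g: p=2, then ((p * 8) < (y + (-y))) is false, then p=1, then u=1, then (i=1), then u=6, then (i=2), then u=72, then (i=3), then u=1296, then returns 1296. Both give 1296.
An exhaustive pass over the 20 declared inputs shows identical outputs.
verdict: equivalent


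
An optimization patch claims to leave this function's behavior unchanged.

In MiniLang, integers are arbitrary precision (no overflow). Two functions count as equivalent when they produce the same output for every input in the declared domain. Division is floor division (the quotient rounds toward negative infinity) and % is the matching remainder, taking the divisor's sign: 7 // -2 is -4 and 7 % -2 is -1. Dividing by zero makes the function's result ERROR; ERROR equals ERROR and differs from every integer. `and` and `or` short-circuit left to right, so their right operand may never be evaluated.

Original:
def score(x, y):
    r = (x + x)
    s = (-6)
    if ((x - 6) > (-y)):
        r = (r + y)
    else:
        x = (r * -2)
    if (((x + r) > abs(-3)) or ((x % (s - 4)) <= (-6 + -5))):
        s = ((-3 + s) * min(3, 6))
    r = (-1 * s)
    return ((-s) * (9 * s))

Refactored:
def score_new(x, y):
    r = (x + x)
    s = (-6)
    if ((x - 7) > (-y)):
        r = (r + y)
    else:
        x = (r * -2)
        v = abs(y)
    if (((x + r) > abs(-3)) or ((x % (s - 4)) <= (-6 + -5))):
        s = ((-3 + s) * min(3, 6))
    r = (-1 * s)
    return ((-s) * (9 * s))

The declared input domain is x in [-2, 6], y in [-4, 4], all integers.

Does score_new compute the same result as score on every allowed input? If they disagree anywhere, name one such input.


Run the pair on x=3, y=4.
score: r := 6 | s := -6 | ((x - 6) > (-y)): true | r := 10 | (((x + r) > abs(-3)) or ((x % (s - 4)) <= (-6 + -5))): true | s := -27 | r := 27 | result -6561
score_new: r := 6 | s := -6 | ((x - 7) > (-y)): false | x := -12 | v := 4 | (((x + r) > abs(-3)) or ((x % (s - 4)) <= (-6 + -5))): false | r := 6 | result -324
-6561 vs -324 — the two versions disagree here.
verdict: not equivalent; witness: x=3, y=4


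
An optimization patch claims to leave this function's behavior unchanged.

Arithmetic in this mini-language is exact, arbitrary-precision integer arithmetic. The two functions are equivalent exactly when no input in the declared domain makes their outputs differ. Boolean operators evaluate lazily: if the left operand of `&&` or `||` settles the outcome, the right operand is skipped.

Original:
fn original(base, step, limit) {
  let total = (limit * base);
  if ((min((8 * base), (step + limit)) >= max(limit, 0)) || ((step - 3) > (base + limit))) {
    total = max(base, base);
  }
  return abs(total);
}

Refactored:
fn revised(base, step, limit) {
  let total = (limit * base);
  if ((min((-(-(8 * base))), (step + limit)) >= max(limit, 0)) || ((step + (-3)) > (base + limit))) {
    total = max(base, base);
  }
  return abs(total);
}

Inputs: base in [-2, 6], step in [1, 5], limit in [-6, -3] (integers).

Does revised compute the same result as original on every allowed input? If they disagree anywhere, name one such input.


The two are interchangeable: arithmetic usage differs, and every declared input agrees.
Tracing base=6, step=2, limit=-6: original: total=-36, then ((min((8 * base), (step + limit)) >= max(limit, 0)) || ((step - 3) > (base + limit))) is false, then returns 36 | revised: total=-36, then ((min((-(-(8 * base))), (step + limit)) >= max(limit, 0)) || ((step + (-3)) > (base + limit))) is false, then returns 36 — matching result 36.
An exhaustive pass over the 180 declared inputs shows identical outputs.
verdict: equivalent


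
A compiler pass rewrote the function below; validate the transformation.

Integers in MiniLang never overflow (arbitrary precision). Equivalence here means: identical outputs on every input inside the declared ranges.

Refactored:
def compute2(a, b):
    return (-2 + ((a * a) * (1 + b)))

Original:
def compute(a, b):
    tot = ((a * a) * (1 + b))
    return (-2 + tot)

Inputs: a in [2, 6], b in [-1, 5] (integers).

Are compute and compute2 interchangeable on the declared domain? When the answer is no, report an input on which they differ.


Changes here: local variable names differ, statement counts differ; the full 35-point sweep finds no disagreement.
verdict: equivalent


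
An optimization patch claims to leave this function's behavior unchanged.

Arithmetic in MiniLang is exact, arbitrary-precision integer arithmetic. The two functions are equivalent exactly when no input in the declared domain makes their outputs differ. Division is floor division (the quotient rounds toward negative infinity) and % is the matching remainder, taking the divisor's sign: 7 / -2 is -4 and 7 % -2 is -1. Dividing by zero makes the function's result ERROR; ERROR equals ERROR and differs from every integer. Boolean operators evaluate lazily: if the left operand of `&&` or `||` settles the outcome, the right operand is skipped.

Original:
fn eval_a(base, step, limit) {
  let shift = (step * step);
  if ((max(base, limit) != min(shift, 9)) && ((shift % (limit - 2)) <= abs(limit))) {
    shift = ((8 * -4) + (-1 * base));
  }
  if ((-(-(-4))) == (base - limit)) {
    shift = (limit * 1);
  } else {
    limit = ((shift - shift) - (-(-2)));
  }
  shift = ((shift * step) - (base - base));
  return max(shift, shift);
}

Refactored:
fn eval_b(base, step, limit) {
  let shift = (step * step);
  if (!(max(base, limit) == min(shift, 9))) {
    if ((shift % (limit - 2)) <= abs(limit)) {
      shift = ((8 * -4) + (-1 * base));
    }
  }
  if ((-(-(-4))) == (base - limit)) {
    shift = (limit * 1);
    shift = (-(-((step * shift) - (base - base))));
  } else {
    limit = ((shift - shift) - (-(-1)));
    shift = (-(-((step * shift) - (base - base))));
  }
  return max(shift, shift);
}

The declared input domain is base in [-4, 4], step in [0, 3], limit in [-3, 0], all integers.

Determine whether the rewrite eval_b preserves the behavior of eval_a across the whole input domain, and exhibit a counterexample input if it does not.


The edit looks behavioral (`-2` became `-1`), but over these ranges it never changes the outcome; all 144 inputs agree.
verdict: equivalent


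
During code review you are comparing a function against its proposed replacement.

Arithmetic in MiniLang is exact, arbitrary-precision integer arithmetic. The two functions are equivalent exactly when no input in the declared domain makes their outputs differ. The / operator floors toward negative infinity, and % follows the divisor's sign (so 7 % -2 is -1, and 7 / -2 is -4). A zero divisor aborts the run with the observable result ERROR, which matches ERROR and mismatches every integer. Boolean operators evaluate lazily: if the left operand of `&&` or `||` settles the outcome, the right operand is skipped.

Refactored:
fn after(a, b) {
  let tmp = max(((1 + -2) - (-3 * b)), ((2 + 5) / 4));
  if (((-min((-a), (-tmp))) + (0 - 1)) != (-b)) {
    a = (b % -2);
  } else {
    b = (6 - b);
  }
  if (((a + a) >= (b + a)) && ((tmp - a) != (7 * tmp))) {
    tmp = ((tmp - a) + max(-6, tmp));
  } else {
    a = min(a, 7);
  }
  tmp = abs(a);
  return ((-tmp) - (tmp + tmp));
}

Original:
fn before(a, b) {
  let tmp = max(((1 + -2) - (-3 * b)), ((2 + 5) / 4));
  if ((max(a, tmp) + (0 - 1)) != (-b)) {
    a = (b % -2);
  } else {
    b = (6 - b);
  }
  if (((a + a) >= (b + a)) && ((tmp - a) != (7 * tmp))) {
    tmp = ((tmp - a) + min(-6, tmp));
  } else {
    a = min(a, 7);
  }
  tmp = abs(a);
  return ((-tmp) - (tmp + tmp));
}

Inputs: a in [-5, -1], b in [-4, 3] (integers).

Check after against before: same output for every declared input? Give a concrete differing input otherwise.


The edit looks behavioral (`min(-6, tmp)` became `max(-6, tmp)`), but over these ranges it never changes the outcome.
As a probe, take a=-3, b=-4: before runs tmp := 1 | ((max(a, tmp) + (0 - 1)) != (-b)): true | a := 0 | (((a + a) >= (b + a)) && ((tmp - a) != (7 * tmp))): true | tmp := -5 | tmp := 0 | result 0; after runs tmp := 1 | (((-min((-a), (-tmp))) + (0 - 1)) != (-b)): true | a := 0 | (((a + a) >= (b + a)) && ((tmp - a) != (7 * tmp))): true | tmp := 2 | tmp := 0 | result 0; both end at 0.
Checked all 40 inputs in the declared domain: the outputs agree on every one.
verdict: equivalent


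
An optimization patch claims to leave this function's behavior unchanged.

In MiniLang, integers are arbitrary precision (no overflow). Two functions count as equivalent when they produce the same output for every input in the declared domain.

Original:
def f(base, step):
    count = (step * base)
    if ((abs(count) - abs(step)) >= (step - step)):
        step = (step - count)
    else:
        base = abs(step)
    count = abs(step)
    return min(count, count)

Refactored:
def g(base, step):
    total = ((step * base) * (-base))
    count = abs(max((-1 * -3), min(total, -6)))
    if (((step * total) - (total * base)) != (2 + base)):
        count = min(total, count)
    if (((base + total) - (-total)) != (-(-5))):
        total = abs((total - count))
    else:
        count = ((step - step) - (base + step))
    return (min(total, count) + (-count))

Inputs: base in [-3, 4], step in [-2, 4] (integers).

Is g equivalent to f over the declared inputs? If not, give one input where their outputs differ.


Consider the input base=-3, step=-2.
f: count := 6 | ((abs(count) - abs(step)) >= (step - step)): true | step := -8 | count := 8 | result 8
g: total := 18 | count := 3 | (((step * total) - (total * base)) != (2 + base)): true | count := 3 | (((base + total) - (-total)) != (-(-5))): true | total := 15 | result 0
8 against 0: the behavior changed.
verdict: not equivalent; witness: base=-3, step=-2


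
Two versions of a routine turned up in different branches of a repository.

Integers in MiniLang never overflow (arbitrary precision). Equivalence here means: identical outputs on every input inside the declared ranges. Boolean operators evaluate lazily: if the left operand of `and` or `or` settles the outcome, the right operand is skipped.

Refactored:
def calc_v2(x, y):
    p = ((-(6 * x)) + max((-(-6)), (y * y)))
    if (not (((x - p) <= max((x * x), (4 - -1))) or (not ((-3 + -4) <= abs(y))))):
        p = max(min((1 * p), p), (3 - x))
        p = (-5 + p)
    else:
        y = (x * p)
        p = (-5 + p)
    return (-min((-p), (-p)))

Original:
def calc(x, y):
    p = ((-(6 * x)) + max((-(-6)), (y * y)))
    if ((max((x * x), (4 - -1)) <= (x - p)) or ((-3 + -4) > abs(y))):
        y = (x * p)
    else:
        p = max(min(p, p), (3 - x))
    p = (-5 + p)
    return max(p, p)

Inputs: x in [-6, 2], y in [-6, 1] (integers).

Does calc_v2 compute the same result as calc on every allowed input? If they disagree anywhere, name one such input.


There is a counterexample at x=1, y=-2: -3 on one side, -5 on the other.
calc: p = 0; ((max((x * x), (4 - -1)) <= (x - p)) or ((-3 + -4) > abs(y))) -> false; p = 2; p = -3; return -3
calc_v2: p = 0; (not (((x - p) <= max((x * x), (4 - -1))) or (not ((-3 + -4) <= abs(y))))) -> false; y = 0; p = -5; return -5
verdict: not equivalent; witness: x=1, y=-2


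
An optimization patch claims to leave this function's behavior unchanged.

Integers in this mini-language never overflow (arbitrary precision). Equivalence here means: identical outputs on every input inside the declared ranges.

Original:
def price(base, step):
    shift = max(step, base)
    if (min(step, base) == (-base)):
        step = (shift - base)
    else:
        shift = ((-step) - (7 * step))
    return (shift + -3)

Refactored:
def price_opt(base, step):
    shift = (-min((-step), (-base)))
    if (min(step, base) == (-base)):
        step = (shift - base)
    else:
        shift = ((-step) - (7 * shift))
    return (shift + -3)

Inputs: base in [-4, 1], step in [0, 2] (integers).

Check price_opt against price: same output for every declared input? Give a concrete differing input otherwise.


There is a counterexample at base=1, step=0: -3 on one side, -10 on the other.
price: shift=1, then (min(step, base) == (-base)) is false, then shift=0, then returns -3
price_opt: shift=1, then (min(step, base) == (-base)) is false, then shift=-7, then returns -10
verdict: not equivalent; witness: base=1, step=0


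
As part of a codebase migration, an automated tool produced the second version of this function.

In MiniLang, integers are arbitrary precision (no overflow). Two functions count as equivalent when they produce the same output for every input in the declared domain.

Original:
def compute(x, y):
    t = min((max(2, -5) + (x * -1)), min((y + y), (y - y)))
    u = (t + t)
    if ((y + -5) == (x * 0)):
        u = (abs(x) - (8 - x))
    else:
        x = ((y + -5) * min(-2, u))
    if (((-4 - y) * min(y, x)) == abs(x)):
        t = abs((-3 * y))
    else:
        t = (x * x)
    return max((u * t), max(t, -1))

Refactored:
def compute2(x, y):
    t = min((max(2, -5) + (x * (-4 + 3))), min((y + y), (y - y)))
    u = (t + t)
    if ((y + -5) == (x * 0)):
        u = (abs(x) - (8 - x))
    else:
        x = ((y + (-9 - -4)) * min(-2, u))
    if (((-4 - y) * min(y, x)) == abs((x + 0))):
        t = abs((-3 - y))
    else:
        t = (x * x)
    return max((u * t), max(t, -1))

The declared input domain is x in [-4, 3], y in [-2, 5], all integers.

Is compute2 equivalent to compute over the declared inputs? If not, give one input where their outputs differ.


Not equivalent: x=0, y=5 separates them (15 vs 8).
compute: t=0, then u=0, then ((y + -5) == (x * 0)) is true, then u=-8, then (((-4 - y) * min(y, x)) == abs(x)) is true, then t=15, then returns 15
compute2: t=0, then u=0, then ((y + -5) == (x * 0)) is true, then u=-8, then (((-4 - y) * min(y, x)) == abs((x + 0))) is true, then t=8, then returns 8
verdict: not equivalent; witness: x=0, y=5


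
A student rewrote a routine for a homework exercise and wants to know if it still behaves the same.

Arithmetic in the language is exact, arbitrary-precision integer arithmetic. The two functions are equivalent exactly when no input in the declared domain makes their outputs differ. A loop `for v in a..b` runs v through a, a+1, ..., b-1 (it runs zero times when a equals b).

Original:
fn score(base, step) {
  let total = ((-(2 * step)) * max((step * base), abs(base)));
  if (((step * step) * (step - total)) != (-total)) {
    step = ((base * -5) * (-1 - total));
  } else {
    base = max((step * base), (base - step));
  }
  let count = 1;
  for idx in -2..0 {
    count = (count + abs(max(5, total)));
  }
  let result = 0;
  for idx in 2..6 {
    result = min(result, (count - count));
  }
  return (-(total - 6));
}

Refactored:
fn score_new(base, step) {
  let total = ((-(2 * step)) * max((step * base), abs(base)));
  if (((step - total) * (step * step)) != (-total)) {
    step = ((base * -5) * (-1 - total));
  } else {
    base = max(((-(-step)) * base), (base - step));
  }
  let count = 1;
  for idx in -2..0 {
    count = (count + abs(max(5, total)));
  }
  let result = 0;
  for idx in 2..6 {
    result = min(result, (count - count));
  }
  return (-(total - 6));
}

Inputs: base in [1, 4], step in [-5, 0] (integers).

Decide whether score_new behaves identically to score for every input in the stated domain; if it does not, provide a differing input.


Changes here: same computation, different form; the full 24-point sweep finds no disagreement.
verdict: equivalent


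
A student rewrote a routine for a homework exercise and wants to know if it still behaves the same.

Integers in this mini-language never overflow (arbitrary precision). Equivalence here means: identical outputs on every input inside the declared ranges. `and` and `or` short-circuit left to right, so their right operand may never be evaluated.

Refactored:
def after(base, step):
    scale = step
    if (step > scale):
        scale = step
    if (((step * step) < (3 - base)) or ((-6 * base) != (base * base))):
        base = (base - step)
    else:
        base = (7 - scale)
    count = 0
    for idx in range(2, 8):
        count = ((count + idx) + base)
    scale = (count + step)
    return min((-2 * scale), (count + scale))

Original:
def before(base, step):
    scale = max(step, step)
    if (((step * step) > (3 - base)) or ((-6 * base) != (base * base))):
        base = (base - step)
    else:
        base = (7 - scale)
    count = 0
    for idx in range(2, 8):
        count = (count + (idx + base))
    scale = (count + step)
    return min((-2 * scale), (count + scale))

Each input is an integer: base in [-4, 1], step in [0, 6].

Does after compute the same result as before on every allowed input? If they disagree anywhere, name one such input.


At base=0, step=0: before gives -138, after gives -54.
verdict: not equivalent; witness: base=0, step=0


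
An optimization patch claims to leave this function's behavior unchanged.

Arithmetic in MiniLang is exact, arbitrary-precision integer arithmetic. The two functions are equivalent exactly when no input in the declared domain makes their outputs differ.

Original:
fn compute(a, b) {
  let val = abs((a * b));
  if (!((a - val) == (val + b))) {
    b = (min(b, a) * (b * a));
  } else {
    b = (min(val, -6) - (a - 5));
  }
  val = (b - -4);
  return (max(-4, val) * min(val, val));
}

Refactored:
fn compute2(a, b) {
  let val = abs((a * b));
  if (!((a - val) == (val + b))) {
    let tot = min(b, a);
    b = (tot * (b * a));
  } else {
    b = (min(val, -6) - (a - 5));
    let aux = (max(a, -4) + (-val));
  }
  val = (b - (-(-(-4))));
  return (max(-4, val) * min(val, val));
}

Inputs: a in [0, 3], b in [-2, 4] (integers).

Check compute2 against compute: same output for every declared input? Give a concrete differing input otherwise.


Reading the diff, among the changes: statement counts differ, plus constant usage differs, plus min/max/abs usage differs, plus arithmetic usage differs, plus local variable names differ.
Tracing a=2, b=2: compute: val = 4; (!((a - val) == (val + b))) -> true; b = 8; val = 12; return 144 | compute2: val = 4; (!((a - val) == (val + b))) -> true; tot = 2; b = 8; val = 12; return 144 — matching result 144.
An exhaustive pass over the 28 declared inputs shows identical outputs.
verdict: equivalent


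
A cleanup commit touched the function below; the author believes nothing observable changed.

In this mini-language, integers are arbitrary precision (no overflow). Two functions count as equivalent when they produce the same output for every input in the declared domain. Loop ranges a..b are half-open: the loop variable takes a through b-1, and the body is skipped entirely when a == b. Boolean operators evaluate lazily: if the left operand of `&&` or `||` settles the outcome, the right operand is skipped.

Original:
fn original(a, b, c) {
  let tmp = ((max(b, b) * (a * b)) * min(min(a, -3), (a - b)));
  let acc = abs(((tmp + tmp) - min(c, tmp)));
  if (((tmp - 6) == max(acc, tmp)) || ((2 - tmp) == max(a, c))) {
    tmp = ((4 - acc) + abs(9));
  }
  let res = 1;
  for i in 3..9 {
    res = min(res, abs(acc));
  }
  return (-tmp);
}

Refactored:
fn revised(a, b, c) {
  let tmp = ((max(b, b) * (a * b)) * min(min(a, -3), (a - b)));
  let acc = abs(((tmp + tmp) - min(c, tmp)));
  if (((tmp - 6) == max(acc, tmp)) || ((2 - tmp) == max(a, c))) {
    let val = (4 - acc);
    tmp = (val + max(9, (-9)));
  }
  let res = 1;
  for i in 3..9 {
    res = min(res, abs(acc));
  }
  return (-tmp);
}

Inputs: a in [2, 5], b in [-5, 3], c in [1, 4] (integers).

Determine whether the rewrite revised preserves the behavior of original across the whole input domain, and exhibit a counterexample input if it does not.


Comparing the listings, the differences include: constant usage differs, and min/max/abs usage differs, and statement counts differ, and local variable names differ.
One worked example (a=2, b=0, c=1) — original: tmp=0, then acc=0, then (((tmp - 6) == max(acc, tmp)) || ((2 - tmp) == max(a, c))) is true, then tmp=13, then res=1, then (i=3), then res=0, then (i=4), then res=0, then (i=5), then res=0, then (i=6), then res=0, then (i=7), then res=0, then (i=8), then res=0, then returns -13; revised: tmp=0, then acc=0, then (((tmp - 6) == max(acc, tmp)) || ((2 - tmp) == max(a, c))) is true, then val=4, then tmp=13, then res=1, then (i=3), then res=0, then (i=4), then res=0, then (i=5), then res=0, then (i=6), then res=0, then (i=7), then res=0, then (i=8), then res=0, then returns -13; agreement on -13.
An exhaustive pass over the 144 declared inputs shows identical outputs.
verdict: equivalent


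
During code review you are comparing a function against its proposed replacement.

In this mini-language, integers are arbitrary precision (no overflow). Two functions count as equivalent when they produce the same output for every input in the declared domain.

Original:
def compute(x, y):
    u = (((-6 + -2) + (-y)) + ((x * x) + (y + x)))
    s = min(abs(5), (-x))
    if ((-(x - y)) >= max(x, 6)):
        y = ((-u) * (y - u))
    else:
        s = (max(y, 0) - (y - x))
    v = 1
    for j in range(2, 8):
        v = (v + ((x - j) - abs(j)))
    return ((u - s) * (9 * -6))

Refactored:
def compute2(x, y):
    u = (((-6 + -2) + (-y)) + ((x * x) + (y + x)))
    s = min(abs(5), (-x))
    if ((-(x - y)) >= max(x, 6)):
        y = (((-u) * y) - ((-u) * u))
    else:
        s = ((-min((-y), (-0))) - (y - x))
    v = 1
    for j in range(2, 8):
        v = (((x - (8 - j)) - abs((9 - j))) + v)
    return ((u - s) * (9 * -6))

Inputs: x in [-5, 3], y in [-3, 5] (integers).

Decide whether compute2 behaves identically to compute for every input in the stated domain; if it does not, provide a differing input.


The edit looks behavioral (`9` became `8`), but over these ranges it never changes the outcome.
One worked example (x=-1, y=-1) — compute: u = -8; s = 1; ((-(x - y)) >= max(x, 6)) -> false; s = 0; v = 1; [j=2]; v = -4; [j=3]; v = -11; [j=4]; v = -20; [j=5]; v = -31; [j=6]; v = -44; [j=7]; v = -59; return 432; compute2: u = -8; s = 1; ((-(x - y)) >= max(x, 6)) -> false; s = 0; v = 1; [j=2]; v = -13; [j=3]; v = -25; [j=4]; v = -35; [j=5]; v = -43; [j=6]; v = -49; [j=7]; v = -53; return 432; agreement on 432.
Across all 81 domain points the two functions coincide.
verdict: equivalent
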